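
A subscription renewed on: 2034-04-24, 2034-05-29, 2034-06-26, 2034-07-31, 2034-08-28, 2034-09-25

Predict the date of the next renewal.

2034-10-30

These are Mondays with 35, 28, 35, 28, 28-day gaps.
Each is the final Monday of its month — 2034-05-29 is past the 28th, so '4th Monday' doesn't fit.
October 2034 ends with Monday 2034-10-30.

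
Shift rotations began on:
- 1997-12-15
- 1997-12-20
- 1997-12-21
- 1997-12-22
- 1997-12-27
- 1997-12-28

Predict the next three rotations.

1997-12-29, 1998-01-03, 1998-01-04

Every event lands on a Monday or Saturday or Sunday (gaps cycle 5, 1, 1, 5, 1).
So the schedule is: every Monday, Saturday and Sunday.
Next Monday: 1997-12-29.
The following Saturday is 1998-01-03.
The following Sunday is 1998-01-04.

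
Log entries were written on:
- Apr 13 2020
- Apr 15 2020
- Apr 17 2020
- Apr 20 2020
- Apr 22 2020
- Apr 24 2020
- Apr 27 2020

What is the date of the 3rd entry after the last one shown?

Every event lands on a Monday or Wednesday or Friday (gaps cycle 2, 2, 3, 2, 2, 3).
So the schedule is: every Monday, Wednesday and Friday.
Next Wednesday: Apr 29 2020.
Next Friday: May 1 2020.
The following Monday is May 4 2020.

May 4 2020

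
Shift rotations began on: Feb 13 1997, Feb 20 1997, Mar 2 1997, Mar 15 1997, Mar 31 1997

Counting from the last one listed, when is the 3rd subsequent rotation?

The spacing grows by 3 each time: 7, 10, 13, 16 days.
Next gap: 19 days. Mar 31 1997 + 19 days = Apr 19 1997.
Next gap: 22 days. Apr 19 1997 + 22 days = May 11 1997.
Next gap: 25 days. May 11 1997 + 25 days = Jun 5 1997.

Jun 5 1997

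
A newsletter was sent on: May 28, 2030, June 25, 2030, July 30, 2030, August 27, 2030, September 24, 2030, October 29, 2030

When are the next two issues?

Every date is a Tuesday; gaps 28, 35, 28, 28, 35 days.
Each is the last Tuesday of its month (at least one falls on the 29th or later, ruling out '4th Tuesday').
Last Tuesday of November 2030: November 26, 2030.
Last Tuesday of December 2030: December 31, 2030.

November 26, 2030; December 31, 2030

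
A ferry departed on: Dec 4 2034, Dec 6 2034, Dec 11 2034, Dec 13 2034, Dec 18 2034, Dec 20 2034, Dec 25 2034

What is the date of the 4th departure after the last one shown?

Jan 8 2035

Gaps: 2, 5, 2, 5, 2, 5 days — not constant, but cyclic with period 2.
The events fall on every Monday and Wednesday.
Next Wednesday: Dec 27 2034.
Next Monday: Jan 1 2035.
The following Wednesday is Jan 3 2035.
The following Monday is Jan 8 2035.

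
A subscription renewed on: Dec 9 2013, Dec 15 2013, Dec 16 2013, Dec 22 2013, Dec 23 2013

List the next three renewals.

Dec 29 2013, Dec 30 2013, Jan 5 2014

Gaps: 6, 1, 6, 1 days — not constant, but cyclic with period 2.
The events fall on every Monday and Sunday.
Next Sunday: Dec 29 2013.
The following Monday is Dec 30 2013.
Next Sunday: Jan 5 2014.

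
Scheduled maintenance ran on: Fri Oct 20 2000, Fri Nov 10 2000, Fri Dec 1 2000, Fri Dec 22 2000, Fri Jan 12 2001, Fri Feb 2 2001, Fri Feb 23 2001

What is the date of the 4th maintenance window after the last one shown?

The spacing is 21, 21, 21, 21, 21, 21 days — always 21 days.
Fri Feb 23 2001 + 21 days = Fri Mar 16 2001.
Fri Mar 16 2001 + 21 days = Fri Apr 6 2001.
Fri Apr 6 2001 + 21 days = Fri Apr 27 2001.
Fri Apr 27 2001 + 21 days = Fri May 18 2001.

Fri May 18 2001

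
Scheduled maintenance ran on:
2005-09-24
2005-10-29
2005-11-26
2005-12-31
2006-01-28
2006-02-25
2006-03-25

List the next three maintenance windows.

2006-04-29, 2006-05-27, 2006-06-24

These are Saturdays with 35, 28, 35, 28, 28, 28-day gaps.
Each is the final Saturday of its month — 2005-10-29 is past the 28th, so '4th Saturday' doesn't fit.
April 2006 ends with Saturday 2006-04-29.
May 2006 ends with Saturday 2006-05-27.
June 2006 ends with Saturday 2006-06-24.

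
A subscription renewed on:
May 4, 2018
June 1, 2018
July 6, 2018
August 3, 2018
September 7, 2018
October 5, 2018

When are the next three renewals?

These are Fridays at 28- or 35-day spacing (28, 35, 28, 35, 28).
The pattern: 1st Friday of the month.
1st Friday of November 2018: November 2, 2018.
December 2018 — 1st Friday is December 7, 2018.
1st Friday of January 2019: January 4, 2019.

November 2, 2018; December 7, 2018; January 4, 2019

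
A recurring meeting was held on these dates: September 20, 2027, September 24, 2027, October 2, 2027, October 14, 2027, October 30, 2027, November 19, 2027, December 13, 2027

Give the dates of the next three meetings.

The spacing grows by 4 each time: 4, 8, 12, 16, 20, 24 days.
Next gap: 28 days. December 13, 2027 + 28 days = January 10, 2028.
Next gap: 32 days. January 10, 2028 + 32 days = February 11, 2028.
Next gap: 36 days. February 11, 2028 + 36 days = March 18, 2028.

January 10, 2028; February 11, 2028; March 18, 2028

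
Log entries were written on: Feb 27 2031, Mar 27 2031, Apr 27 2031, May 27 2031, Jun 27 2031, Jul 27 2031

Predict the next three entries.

Each date is the 27th; the gaps (28, 31, 30, 31, 30) track the month lengths.
The rule is the 27th of each month.
Next: August 2031 → Aug 27 2031.
September 2031: Sep 27 2031.
October 2031: Oct 27 2031.

Aug 27 2031, Sep 27 2031, Oct 27 2031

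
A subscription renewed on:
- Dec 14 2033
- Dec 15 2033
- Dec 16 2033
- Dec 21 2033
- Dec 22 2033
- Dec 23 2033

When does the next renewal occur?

Every event lands on a Wednesday or Thursday or Friday (gaps cycle 1, 1, 5, 1, 1).
So the schedule is: every Wednesday, Thursday and Friday.
The following Wednesday is Dec 28 2033.

Dec 28 2033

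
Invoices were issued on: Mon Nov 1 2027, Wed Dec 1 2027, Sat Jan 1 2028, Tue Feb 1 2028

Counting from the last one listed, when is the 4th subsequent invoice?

Thu Jun 1 2028

Each date is the 1st; the gaps (30, 31, 31) track the month lengths.
The rule is the 1st of each month.
March 2028: Wed Mar 1 2028.
Next: April 2028 → Sat Apr 1 2028.
May 2028: Mon May 1 2028.
June 2028: Thu Jun 1 2028.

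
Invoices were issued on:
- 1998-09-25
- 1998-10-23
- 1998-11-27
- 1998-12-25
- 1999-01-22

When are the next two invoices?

All dates are Fridays, 28, 35, 28, 28 days apart.
Specifically, the 4th Friday of each month.
February 1999 — 4th Friday is 1999-02-26.
4th Friday of March 1999: 1999-03-26.

1999-02-26, 1999-03-26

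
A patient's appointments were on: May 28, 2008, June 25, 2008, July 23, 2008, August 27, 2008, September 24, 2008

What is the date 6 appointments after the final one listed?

March 25, 2009

These are Wednesdays at 28- or 35-day spacing (28, 28, 35, 28).
The pattern: 4th Wednesday of the month.
4th Wednesday of October 2008: October 22, 2008.
November 2008 — 4th Wednesday is November 26, 2008.
4th Wednesday of December 2008: December 24, 2008.
January 2009 — 4th Wednesday is January 28, 2009.
February 2009 — 4th Wednesday is February 25, 2009.
4th Wednesday of March 2009: March 25, 2009.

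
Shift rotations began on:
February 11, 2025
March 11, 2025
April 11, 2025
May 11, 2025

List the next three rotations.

Each date is the 11th; the gaps (28, 31, 30) track the month lengths.
The rule is the 11th of each month.
Next: June 2025 → June 11, 2025.
July 2025: July 11, 2025.
August 2025: August 11, 2025.

June 11, 2025; July 11, 2025; August 11, 2025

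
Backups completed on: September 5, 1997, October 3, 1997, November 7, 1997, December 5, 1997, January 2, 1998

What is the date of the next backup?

February 6, 1998

Gaps: 28, 35, 28, 28 days — a mix of 28 and 35. Every date is a Friday.
Each is the 1st Friday of its month.
February 1998 — 1st Friday is February 6, 1998.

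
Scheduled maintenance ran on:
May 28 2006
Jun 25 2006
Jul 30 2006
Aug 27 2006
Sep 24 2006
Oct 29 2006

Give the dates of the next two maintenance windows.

These are Sundays with 28, 35, 28, 28, 35-day gaps.
Each is the final Sunday of its month — Jul 30 2006 is past the 28th, so '4th Sunday' doesn't fit.
November 2006 ends with Sunday Nov 26 2006.
December 2006 ends with Sunday Dec 31 2006.

Nov 26 2006, Dec 31 2006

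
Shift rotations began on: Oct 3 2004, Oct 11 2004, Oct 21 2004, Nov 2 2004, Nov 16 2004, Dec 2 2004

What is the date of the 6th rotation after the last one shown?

Apr 19 2005

Gaps: 8, 10, 12, 14, 16 days — each gap is 2 larger than the previous one.
Next gap: 18 days. Dec 2 2004 + 18 days = Dec 20 2004.
Next gap: 20 days. Dec 20 2004 + 20 days = Jan 9 2005.
Next gap: 22 days. Jan 9 2005 + 22 days = Jan 31 2005.
Next gap: 24 days. Jan 31 2005 + 24 days = Feb 24 2005.
Next gap: 26 days. Feb 24 2005 + 26 days = Mar 22 2005.
Next gap: 28 days. Mar 22 2005 + 28 days = Apr 19 2005.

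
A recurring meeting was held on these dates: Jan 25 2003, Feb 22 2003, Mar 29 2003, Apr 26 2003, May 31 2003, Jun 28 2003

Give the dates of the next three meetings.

Jul 26 2003, Aug 30 2003, Sep 27 2003

These are Saturdays with 28, 35, 28, 35, 28-day gaps.
Each is the final Saturday of its month — Mar 29 2003 is past the 28th, so '4th Saturday' doesn't fit.
July 2003 ends with Saturday Jul 26 2003.
Last Saturday of August 2003: Aug 30 2003.
September 2003 ends with Saturday Sep 27 2003.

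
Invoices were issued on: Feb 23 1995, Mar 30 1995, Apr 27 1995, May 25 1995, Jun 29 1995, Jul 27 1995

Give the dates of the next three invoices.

All Thursdays; the gaps (35, 28, 28, 35, 28) vary with month length.
This is the last Thursday of each month.
Last Thursday of August 1995: Aug 31 1995.
Last Thursday of September 1995: Sep 28 1995.
October 1995 ends with Thursday Oct 26 1995.

Aug 31 1995, Sep 28 1995, Oct 26 1995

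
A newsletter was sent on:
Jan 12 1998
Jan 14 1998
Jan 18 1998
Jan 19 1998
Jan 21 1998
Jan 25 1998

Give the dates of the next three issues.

Every event lands on a Monday or Wednesday or Sunday (gaps cycle 2, 4, 1, 2, 4).
So the schedule is: every Monday, Wednesday and Sunday.
The following Monday is Jan 26 1998.
The following Wednesday is Jan 28 1998.
Next Sunday: Feb 1 1998.

Jan 26 1998, Jan 28 1998, Feb 1 1998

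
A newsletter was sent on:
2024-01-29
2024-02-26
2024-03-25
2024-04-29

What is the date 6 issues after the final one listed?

2024-10-28

All Mondays; the gaps (28, 28, 35) vary with month length.
This is the last Monday of each month.
Last Monday of May 2024: 2024-05-27.
June 2024 ends with Monday 2024-06-24.
July 2024 ends with Monday 2024-07-29.
August 2024 ends with Monday 2024-08-26.
September 2024 ends with Monday 2024-09-30.
Last Monday of October 2024: 2024-10-28.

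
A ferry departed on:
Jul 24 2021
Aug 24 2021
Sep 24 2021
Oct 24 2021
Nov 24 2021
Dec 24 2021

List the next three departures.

Jan 24 2022, Feb 24 2022, Mar 24 2022

Each date is the 24th; the gaps (31, 31, 30, 31, 30) track the month lengths.
The rule is the 24th of each month.
Next: January 2022 → Jan 24 2022.
February 2022: Feb 24 2022.
Next: March 2022 → Mar 24 2022.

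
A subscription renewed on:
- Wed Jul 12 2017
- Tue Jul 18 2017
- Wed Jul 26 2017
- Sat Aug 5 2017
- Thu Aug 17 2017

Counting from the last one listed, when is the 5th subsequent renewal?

Gaps: 6, 8, 10, 12 days — each gap is 2 larger than the previous one.
Next gap: 14 days. Thu Aug 17 2017 + 14 days = Thu Aug 31 2017.
Next gap: 16 days. Thu Aug 31 2017 + 16 days = Sat Sep 16 2017.
Next gap: 18 days. Sat Sep 16 2017 + 18 days = Wed Oct 4 2017.
Next gap: 20 days. Wed Oct 4 2017 + 20 days = Tue Oct 24 2017.
Next gap: 22 days. Tue Oct 24 2017 + 22 days = Wed Nov 15 2017.

Wed Nov 15 2017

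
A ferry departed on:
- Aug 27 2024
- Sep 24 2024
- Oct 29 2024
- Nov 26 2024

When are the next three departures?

Every date is a Tuesday; gaps 28, 35, 28 days.
Each is the last Tuesday of its month (at least one falls on the 29th or later, ruling out '4th Tuesday').
December 2024 ends with Tuesday Dec 31 2024.
January 2025 ends with Tuesday Jan 28 2025.
Last Tuesday of February 2025: Feb 25 2025.

Dec 31 2024, Jan 28 2025, Feb 25 2025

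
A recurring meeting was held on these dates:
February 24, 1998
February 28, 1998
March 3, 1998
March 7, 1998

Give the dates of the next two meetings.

March 10, 1998; March 14, 1998

Gaps: 4, 3, 4 days — not constant, but cyclic with period 2.
The events fall on every Tuesday and Saturday.
The following Tuesday is March 10, 1998.
Next Saturday: March 14, 1998.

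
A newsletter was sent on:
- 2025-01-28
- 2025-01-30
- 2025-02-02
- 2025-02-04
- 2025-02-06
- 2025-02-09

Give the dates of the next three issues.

The gap pattern 2, 3, 2, 2, 3 repeats every 3 events.
These are the Tuesdays, Thursdays and Sundays of each week.
The following Tuesday is 2025-02-11.
The following Thursday is 2025-02-13.
The following Sunday is 2025-02-16.

2025-02-11, 2025-02-13, 2025-02-16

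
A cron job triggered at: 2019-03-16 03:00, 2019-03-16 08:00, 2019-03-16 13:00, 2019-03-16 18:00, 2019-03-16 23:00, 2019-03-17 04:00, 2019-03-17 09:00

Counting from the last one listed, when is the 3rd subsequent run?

2019-03-18 00:00

Gaps: 5, 5, 5, 5, 5, 5 hours — each event is 5 hours after the previous one.
2019-03-17 09:00 + 5 h = 2019-03-17 14:00.
2019-03-17 14:00 + 5 h = 2019-03-17 19:00.
2019-03-17 19:00 + 5 h = 2019-03-18 00:00.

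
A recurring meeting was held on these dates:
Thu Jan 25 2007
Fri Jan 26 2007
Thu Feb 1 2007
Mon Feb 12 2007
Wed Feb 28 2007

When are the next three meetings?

Wed Mar 21 2007, Mon Apr 16 2007, Thu May 17 2007

Gaps: 1, 6, 11, 16 days — each gap is 5 larger than the previous one.
Next gap: 21 days. Wed Feb 28 2007 + 21 days = Wed Mar 21 2007.
Next gap: 26 days. Wed Mar 21 2007 + 26 days = Mon Apr 16 2007.
Next gap: 31 days. Mon Apr 16 2007 + 31 days = Thu May 17 2007.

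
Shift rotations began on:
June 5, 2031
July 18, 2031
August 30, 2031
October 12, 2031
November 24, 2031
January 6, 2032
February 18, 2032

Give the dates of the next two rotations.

April 1, 2032; May 14, 2032

The spacing is 43, 43, 43, 43, 43, 43 days — always 43 days.
February 18, 2032 + 43 days = April 1, 2032.
April 1, 2032 + 43 days = May 14, 2032.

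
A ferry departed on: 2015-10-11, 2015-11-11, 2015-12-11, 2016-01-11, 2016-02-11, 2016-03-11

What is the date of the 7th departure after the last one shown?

2016-10-11

The day-of-month is always 11 (31, 30, 31, 31, 29 days between events).
So this recurs on the 11th of each month.
Next: April 2016 → 2016-04-11.
Next: May 2016 → 2016-05-11.
Next: June 2016 → 2016-06-11.
July 2016: 2016-07-11.
Next: August 2016 → 2016-08-11.
September 2016: 2016-09-11.
October 2016: 2016-10-11.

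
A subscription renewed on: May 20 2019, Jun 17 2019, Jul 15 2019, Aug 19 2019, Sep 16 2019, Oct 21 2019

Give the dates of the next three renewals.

Nov 18 2019, Dec 16 2019, Jan 20 2020

Gaps: 28, 28, 35, 28, 35 days — a mix of 28 and 35. Every date is a Monday.
Each is the 3rd Monday of its month.
November 2019 — 3rd Monday is Nov 18 2019.
3rd Monday of December 2019: Dec 16 2019.
3rd Monday of January 2020: Jan 20 2020.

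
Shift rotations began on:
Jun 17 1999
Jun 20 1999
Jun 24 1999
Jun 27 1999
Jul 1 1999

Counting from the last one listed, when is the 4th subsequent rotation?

Every event lands on a Thursday or Sunday (gaps cycle 3, 4, 3, 4).
So the schedule is: every Thursday and Sunday.
The following Sunday is Jul 4 1999.
The following Thursday is Jul 8 1999.
Next Sunday: Jul 11 1999.
Next Thursday: Jul 15 1999.

Jul 15 1999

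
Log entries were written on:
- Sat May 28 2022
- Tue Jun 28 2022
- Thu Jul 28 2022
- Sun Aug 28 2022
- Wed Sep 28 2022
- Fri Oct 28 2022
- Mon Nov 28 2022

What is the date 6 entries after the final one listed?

The day-of-month is always 28 (31, 30, 31, 31, 30, 31 days between events).
So this recurs on the 28th of each month.
Next: December 2022 → Wed Dec 28 2022.
Next: January 2023 → Sat Jan 28 2023.
Next: February 2023 → Tue Feb 28 2023.
Next: March 2023 → Tue Mar 28 2023.
April 2023: Fri Apr 28 2023.
Next: May 2023 → Sun May 28 2023.

Sun May 28 2023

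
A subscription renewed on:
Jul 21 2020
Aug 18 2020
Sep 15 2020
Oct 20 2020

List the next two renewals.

Nov 17 2020, Dec 15 2020

Gaps: 28, 28, 35 days — a mix of 28 and 35. Every date is a Tuesday.
Each is the 3rd Tuesday of its month.
3rd Tuesday of November 2020: Nov 17 2020.
3rd Tuesday of December 2020: Dec 15 2020.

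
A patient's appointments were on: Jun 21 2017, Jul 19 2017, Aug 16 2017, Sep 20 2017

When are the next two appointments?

Oct 18 2017, Nov 15 2017

Gaps: 28, 28, 35 days — a mix of 28 and 35. Every date is a Wednesday.
Each is the 3rd Wednesday of its month.
October 2017 — 3rd Wednesday is Oct 18 2017.
3rd Wednesday of November 2017: Nov 15 2017.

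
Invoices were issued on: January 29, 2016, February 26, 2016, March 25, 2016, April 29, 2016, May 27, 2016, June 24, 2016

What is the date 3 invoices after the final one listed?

September 30, 2016

All Fridays; the gaps (28, 28, 35, 28, 28) vary with month length.
This is the last Friday of each month.
July 2016 ends with Friday July 29, 2016.
August 2016 ends with Friday August 26, 2016.
Last Friday of September 2016: September 30, 2016.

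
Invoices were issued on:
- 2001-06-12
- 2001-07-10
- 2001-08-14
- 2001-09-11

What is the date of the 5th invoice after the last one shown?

All dates are Tuesdays, 28, 35, 28 days apart.
Specifically, the 2nd Tuesday of each month.
October 2001 — 2nd Tuesday is 2001-10-09.
November 2001 — 2nd Tuesday is 2001-11-13.
December 2001 — 2nd Tuesday is 2001-12-11.
2nd Tuesday of January 2002: 2002-01-08.
2nd Tuesday of February 2002: 2002-02-12.

2002-02-12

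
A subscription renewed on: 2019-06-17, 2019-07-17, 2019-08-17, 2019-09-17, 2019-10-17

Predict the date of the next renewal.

Gaps: 30, 31, 31, 30 days — not constant. Every event is on the 17th of the month.
Pattern: the 17th of each month.
Next: November 2019 → 2019-11-17.

2019-11-17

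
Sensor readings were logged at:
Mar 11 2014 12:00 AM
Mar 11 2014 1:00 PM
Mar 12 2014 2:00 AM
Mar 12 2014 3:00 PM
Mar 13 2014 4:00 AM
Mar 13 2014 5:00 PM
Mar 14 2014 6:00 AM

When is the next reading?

Spacing: 13, 13, 13, 13, 13, 13 h — constant 13 h.
Mar 14 2014 6:00 AM + 13 h = Mar 14 2014 7:00 PM.

Mar 14 2014 7:00 PM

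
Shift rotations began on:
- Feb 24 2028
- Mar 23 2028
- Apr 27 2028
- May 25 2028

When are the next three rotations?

All dates are Thursdays, 28, 35, 28 days apart.
Specifically, the 4th Thursday of each month.
4th Thursday of June 2028: Jun 22 2028.
July 2028 — 4th Thursday is Jul 27 2028.
4th Thursday of August 2028: Aug 24 2028.

Jun 22 2028, Jul 27 2028, Aug 24 2028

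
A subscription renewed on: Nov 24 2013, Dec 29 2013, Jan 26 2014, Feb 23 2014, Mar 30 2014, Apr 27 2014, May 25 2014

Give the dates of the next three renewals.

Jun 29 2014, Jul 27 2014, Aug 31 2014

All Sundays; the gaps (35, 28, 28, 35, 28, 28) vary with month length.
This is the last Sunday of each month.
June 2014 ends with Sunday Jun 29 2014.
July 2014 ends with Sunday Jul 27 2014.
Last Sunday of August 2014: Aug 31 2014.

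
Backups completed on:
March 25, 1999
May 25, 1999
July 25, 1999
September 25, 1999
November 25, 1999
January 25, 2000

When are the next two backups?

Gaps: 61, 61, 62, 61, 61 days — not constant. Every event is on the 25th of the month.
Pattern: the 25th of every 2 months.
March 2000: March 25, 2000.
May 2000: May 25, 2000.

March 25, 2000; May 25, 2000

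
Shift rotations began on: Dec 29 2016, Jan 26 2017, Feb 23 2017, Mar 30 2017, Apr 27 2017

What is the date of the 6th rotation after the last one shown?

Every date is a Thursday; gaps 28, 28, 35, 28 days.
Each is the last Thursday of its month (at least one falls on the 29th or later, ruling out '4th Thursday').
May 2017 ends with Thursday May 25 2017.
June 2017 ends with Thursday Jun 29 2017.
Last Thursday of July 2017: Jul 27 2017.
Last Thursday of August 2017: Aug 31 2017.
Last Thursday of September 2017: Sep 28 2017.
October 2017 ends with Thursday Oct 26 2017.

Oct 26 2017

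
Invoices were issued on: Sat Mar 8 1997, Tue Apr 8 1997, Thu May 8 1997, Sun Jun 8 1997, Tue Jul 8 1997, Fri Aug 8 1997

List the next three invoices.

The day-of-month is always 8 (31, 30, 31, 30, 31 days between events).
So this recurs on the 8th of each month.
September 1997: Mon Sep 8 1997.
October 1997: Wed Oct 8 1997.
Next: November 1997 → Sat Nov 8 1997.

Mon Sep 8 1997, Wed Oct 8 1997, Sat Nov 8 1997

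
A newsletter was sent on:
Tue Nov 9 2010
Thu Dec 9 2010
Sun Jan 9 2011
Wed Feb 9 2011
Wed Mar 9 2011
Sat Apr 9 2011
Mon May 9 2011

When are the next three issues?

Thu Jun 9 2011, Sat Jul 9 2011, Tue Aug 9 2011

The day-of-month is always 9 (30, 31, 31, 28, 31, 30 days between events).
So this recurs on the 9th of each month.
June 2011: Thu Jun 9 2011.
Next: July 2011 → Sat Jul 9 2011.
August 2011: Tue Aug 9 2011.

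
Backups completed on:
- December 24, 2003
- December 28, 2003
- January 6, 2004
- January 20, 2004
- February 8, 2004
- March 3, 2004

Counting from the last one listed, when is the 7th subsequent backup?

January 5, 2005

The spacing grows by 5 each time: 4, 9, 14, 19, 24 days.
Next gap: 29 days. March 3, 2004 + 29 days = April 1, 2004.
Next gap: 34 days. April 1, 2004 + 34 days = May 5, 2004.
Next gap: 39 days. May 5, 2004 + 39 days = June 13, 2004.
Next gap: 44 days. June 13, 2004 + 44 days = July 27, 2004.
Next gap: 49 days. July 27, 2004 + 49 days = September 14, 2004.
Next gap: 54 days. September 14, 2004 + 54 days = November 7, 2004.
Next gap: 59 days. November 7, 2004 + 59 days = January 5, 2005.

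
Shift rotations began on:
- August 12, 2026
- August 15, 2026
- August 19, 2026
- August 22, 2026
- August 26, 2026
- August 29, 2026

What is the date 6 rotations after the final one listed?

The gap pattern 3, 4, 3, 4, 3 repeats every 2 events.
These are the Wednesdays and Saturdays of each week.
The following Wednesday is September 2, 2026.
The following Saturday is September 5, 2026.
The following Wednesday is September 9, 2026.
Next Saturday: September 12, 2026.
Next Wednesday: September 16, 2026.
Next Saturday: September 19, 2026.

September 19, 2026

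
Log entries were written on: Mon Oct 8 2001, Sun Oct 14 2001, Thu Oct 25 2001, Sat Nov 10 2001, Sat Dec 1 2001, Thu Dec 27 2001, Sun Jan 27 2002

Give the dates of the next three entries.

Mon Mar 4 2002, Sun Apr 14 2002, Thu May 30 2002

Gaps: 6, 11, 16, 21, 26, 31 days — each gap is 5 larger than the previous one.
Next gap: 36 days. Sun Jan 27 2002 + 36 days = Mon Mar 4 2002.
Next gap: 41 days. Mon Mar 4 2002 + 41 days = Sun Apr 14 2002.
Next gap: 46 days. Sun Apr 14 2002 + 46 days = Thu May 30 2002.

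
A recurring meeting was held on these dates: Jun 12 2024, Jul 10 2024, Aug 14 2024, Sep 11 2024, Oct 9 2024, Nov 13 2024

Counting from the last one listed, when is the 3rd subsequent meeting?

These are Wednesdays at 28- or 35-day spacing (28, 35, 28, 28, 35).
The pattern: 2nd Wednesday of the month.
2nd Wednesday of December 2024: Dec 11 2024.
2nd Wednesday of January 2025: Jan 8 2025.
2nd Wednesday of February 2025: Feb 12 2025.

Feb 12 2025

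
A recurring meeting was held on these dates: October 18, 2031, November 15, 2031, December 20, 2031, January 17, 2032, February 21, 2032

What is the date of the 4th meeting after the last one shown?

June 19, 2032

Gaps: 28, 35, 28, 35 days — a mix of 28 and 35. Every date is a Saturday.
Each is the 3rd Saturday of its month.
March 2032 — 3rd Saturday is March 20, 2032.
3rd Saturday of April 2032: April 17, 2032.
May 2032 — 3rd Saturday is May 15, 2032.
June 2032 — 3rd Saturday is June 19, 2032.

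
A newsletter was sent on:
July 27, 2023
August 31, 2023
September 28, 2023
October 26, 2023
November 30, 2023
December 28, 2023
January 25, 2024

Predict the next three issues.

All Thursdays; the gaps (35, 28, 28, 35, 28, 28) vary with month length.
This is the last Thursday of each month.
Last Thursday of February 2024: February 29, 2024.
March 2024 ends with Thursday March 28, 2024.
April 2024 ends with Thursday April 25, 2024.

February 29, 2024; March 28, 2024; April 25, 2024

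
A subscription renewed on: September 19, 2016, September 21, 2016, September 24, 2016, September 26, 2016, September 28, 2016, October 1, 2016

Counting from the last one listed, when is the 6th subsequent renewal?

The gap pattern 2, 3, 2, 2, 3 repeats every 3 events.
These are the Mondays, Wednesdays and Saturdays of each week.
Next Monday: October 3, 2016.
The following Wednesday is October 5, 2016.
Next Saturday: October 8, 2016.
The following Monday is October 10, 2016.
Next Wednesday: October 12, 2016.
Next Saturday: October 15, 2016.

October 15, 2016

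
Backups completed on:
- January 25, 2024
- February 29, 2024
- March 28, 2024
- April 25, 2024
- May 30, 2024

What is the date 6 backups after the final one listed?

All Thursdays; the gaps (35, 28, 28, 35) vary with month length.
This is the last Thursday of each month.
June 2024 ends with Thursday June 27, 2024.
July 2024 ends with Thursday July 25, 2024.
Last Thursday of August 2024: August 29, 2024.
Last Thursday of September 2024: September 26, 2024.
October 2024 ends with Thursday October 31, 2024.
November 2024 ends with Thursday November 28, 2024.

November 28, 2024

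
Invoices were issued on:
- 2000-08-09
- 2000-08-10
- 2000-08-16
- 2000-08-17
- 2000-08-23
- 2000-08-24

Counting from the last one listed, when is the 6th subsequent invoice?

Every event lands on a Wednesday or Thursday (gaps cycle 1, 6, 1, 6, 1).
So the schedule is: every Wednesday and Thursday.
The following Wednesday is 2000-08-30.
Next Thursday: 2000-08-31.
The following Wednesday is 2000-09-06.
Next Thursday: 2000-09-07.
Next Wednesday: 2000-09-13.
The following Thursday is 2000-09-14.

2000-09-14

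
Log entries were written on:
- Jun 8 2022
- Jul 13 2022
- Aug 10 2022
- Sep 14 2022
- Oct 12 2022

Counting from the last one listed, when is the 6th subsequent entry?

Apr 12 2023

These are Wednesdays at 28- or 35-day spacing (35, 28, 35, 28).
The pattern: 2nd Wednesday of the month.
2nd Wednesday of November 2022: Nov 9 2022.
December 2022 — 2nd Wednesday is Dec 14 2022.
2nd Wednesday of January 2023: Jan 11 2023.
2nd Wednesday of February 2023: Feb 8 2023.
2nd Wednesday of March 2023: Mar 8 2023.
2nd Wednesday of April 2023: Apr 12 2023.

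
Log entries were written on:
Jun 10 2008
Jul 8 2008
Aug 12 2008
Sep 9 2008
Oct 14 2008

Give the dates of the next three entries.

Gaps: 28, 35, 28, 35 days — a mix of 28 and 35. Every date is a Tuesday.
Each is the 2nd Tuesday of its month.
2nd Tuesday of November 2008: Nov 11 2008.
2nd Tuesday of December 2008: Dec 9 2008.
2nd Tuesday of January 2009: Jan 13 2009.

Nov 11 2008, Dec 9 2008, Jan 13 2009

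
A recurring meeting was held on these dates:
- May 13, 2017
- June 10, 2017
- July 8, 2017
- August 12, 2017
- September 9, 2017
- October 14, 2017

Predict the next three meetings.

These are Saturdays at 28- or 35-day spacing (28, 28, 35, 28, 35).
The pattern: 2nd Saturday of the month.
2nd Saturday of November 2017: November 11, 2017.
December 2017 — 2nd Saturday is December 9, 2017.
January 2018 — 2nd Saturday is January 13, 2018.

November 11, 2017; December 9, 2017; January 13, 2018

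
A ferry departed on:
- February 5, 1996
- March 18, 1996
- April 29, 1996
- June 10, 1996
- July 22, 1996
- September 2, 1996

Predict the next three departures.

Every event comes 42 days after the last (42, 42, 42, 42, 42).
September 2, 1996 + 42 days = October 14, 1996.
October 14, 1996 + 42 days = November 25, 1996.
November 25, 1996 + 42 days = January 6, 1997.

October 14, 1996; November 25, 1996; January 6, 1997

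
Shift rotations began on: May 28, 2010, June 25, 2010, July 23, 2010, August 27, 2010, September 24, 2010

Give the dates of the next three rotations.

October 22, 2010; November 26, 2010; December 24, 2010

All dates are Fridays, 28, 28, 35, 28 days apart.
Specifically, the 4th Friday of each month.
4th Friday of October 2010: October 22, 2010.
4th Friday of November 2010: November 26, 2010.
December 2010 — 4th Friday is December 24, 2010.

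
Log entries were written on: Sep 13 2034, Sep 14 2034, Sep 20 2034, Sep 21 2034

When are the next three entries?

Sep 27 2034, Sep 28 2034, Oct 4 2034

The gap pattern 1, 6, 1 repeats every 2 events.
These are the Wednesdays and Thursdays of each week.
Next Wednesday: Sep 27 2034.
Next Thursday: Sep 28 2034.
The following Wednesday is Oct 4 2034.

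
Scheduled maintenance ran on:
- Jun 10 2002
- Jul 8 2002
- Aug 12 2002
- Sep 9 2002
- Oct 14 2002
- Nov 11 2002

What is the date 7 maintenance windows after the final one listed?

Jun 9 2003

Gaps: 28, 35, 28, 35, 28 days — a mix of 28 and 35. Every date is a Monday.
Each is the 2nd Monday of its month.
December 2002 — 2nd Monday is Dec 9 2002.
January 2003 — 2nd Monday is Jan 13 2003.
2nd Monday of February 2003: Feb 10 2003.
2nd Monday of March 2003: Mar 10 2003.
2nd Monday of April 2003: Apr 14 2003.
May 2003 — 2nd Monday is May 12 2003.
2nd Monday of June 2003: Jun 9 2003.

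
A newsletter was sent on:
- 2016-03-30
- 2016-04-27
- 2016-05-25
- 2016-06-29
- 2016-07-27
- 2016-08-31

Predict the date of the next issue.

These are Wednesdays with 28, 28, 35, 28, 35-day gaps.
Each is the final Wednesday of its month — 2016-03-30 is past the 28th, so '4th Wednesday' doesn't fit.
Last Wednesday of September 2016: 2016-09-28.

2016-09-28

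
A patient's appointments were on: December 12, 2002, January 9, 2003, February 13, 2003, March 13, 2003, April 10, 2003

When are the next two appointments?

May 8, 2003; June 12, 2003

These are Thursdays at 28- or 35-day spacing (28, 35, 28, 28).
The pattern: 2nd Thursday of the month.
2nd Thursday of May 2003: May 8, 2003.
June 2003 — 2nd Thursday is June 12, 2003.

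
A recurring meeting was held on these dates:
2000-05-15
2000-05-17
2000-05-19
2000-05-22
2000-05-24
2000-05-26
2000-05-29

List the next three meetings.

Gaps: 2, 2, 3, 2, 2, 3 days — not constant, but cyclic with period 3.
The events fall on every Monday, Wednesday and Friday.
Next Wednesday: 2000-05-31.
The following Friday is 2000-06-02.
The following Monday is 2000-06-05.

2000-05-31, 2000-06-02, 2000-06-05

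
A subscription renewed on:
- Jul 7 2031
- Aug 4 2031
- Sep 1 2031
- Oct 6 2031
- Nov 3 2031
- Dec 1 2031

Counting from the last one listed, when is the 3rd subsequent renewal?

All dates are Mondays, 28, 28, 35, 28, 28 days apart.
Specifically, the 1st Monday of each month.
January 2032 — 1st Monday is Jan 5 2032.
1st Monday of February 2032: Feb 2 2032.
1st Monday of March 2032: Mar 1 2032.

Mar 1 2032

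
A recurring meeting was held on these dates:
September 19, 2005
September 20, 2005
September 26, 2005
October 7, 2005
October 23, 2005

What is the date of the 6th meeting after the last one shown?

The spacing grows by 5 each time: 1, 6, 11, 16 days.
Next gap: 21 days. October 23, 2005 + 21 days = November 13, 2005.
Next gap: 26 days. November 13, 2005 + 26 days = December 9, 2005.
Next gap: 31 days. December 9, 2005 + 31 days = January 9, 2006.
Next gap: 36 days. January 9, 2006 + 36 days = February 14, 2006.
Next gap: 41 days. February 14, 2006 + 41 days = March 27, 2006.
Next gap: 46 days. March 27, 2006 + 46 days = May 12, 2006.

May 12, 2006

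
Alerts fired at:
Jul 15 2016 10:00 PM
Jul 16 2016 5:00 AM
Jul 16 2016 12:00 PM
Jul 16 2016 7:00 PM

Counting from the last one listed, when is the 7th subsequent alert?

The interval is a steady 7 hours (7, 7, 7).
Jul 16 2016 7:00 PM + 7 h = Jul 17 2016 2:00 AM.
Jul 17 2016 2:00 AM + 7 h = Jul 17 2016 9:00 AM.
Jul 17 2016 9:00 AM + 7 h = Jul 17 2016 4:00 PM.
Jul 17 2016 4:00 PM + 7 h = Jul 17 2016 11:00 PM.
Jul 17 2016 11:00 PM + 7 h = Jul 18 2016 6:00 AM.
Jul 18 2016 6:00 AM + 7 h = Jul 18 2016 1:00 PM.
Jul 18 2016 1:00 PM + 7 h = Jul 18 2016 8:00 PM.

Jul 18 2016 8:00 PM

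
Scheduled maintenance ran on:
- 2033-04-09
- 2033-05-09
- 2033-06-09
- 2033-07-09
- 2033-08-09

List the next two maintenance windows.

The day-of-month is always 9 (30, 31, 30, 31 days between events).
So this recurs on the 9th of each month.
September 2033: 2033-09-09.
Next: October 2033 → 2033-10-09.

2033-09-09, 2033-10-09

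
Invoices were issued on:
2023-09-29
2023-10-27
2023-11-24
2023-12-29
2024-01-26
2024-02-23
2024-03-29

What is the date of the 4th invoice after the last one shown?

All Fridays; the gaps (28, 28, 35, 28, 28, 35) vary with month length.
This is the last Friday of each month.
Last Friday of April 2024: 2024-04-26.
May 2024 ends with Friday 2024-05-31.
June 2024 ends with Friday 2024-06-28.
July 2024 ends with Friday 2024-07-26.

2024-07-26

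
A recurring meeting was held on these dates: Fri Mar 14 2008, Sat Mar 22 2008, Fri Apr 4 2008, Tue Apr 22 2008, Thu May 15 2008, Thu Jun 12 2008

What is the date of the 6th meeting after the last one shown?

Intervals are 8, 13, 18, 23, 28 days — an arithmetic progression with common difference 5.
Next gap: 33 days. Thu Jun 12 2008 + 33 days = Tue Jul 15 2008.
Next gap: 38 days. Tue Jul 15 2008 + 38 days = Fri Aug 22 2008.
Next gap: 43 days. Fri Aug 22 2008 + 43 days = Sat Oct 4 2008.
Next gap: 48 days. Sat Oct 4 2008 + 48 days = Fri Nov 21 2008.
Next gap: 53 days. Fri Nov 21 2008 + 53 days = Tue Jan 13 2009.
Next gap: 58 days. Tue Jan 13 2009 + 58 days = Thu Mar 12 2009.

Thu Mar 12 2009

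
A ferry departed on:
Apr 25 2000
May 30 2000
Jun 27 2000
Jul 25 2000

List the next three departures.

Aug 29 2000, Sep 26 2000, Oct 31 2000

These are Tuesdays with 35, 28, 28-day gaps.
Each is the final Tuesday of its month — May 30 2000 is past the 28th, so '4th Tuesday' doesn't fit.
Last Tuesday of August 2000: Aug 29 2000.
Last Tuesday of September 2000: Sep 26 2000.
October 2000 ends with Tuesday Oct 31 2000.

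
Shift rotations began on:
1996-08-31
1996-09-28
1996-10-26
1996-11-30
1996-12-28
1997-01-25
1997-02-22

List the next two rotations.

1997-03-29, 1997-04-26

Every date is a Saturday; gaps 28, 28, 35, 28, 28, 28 days.
Each is the last Saturday of its month (at least one falls on the 29th or later, ruling out '4th Saturday').
March 1997 ends with Saturday 1997-03-29.
April 1997 ends with Saturday 1997-04-26.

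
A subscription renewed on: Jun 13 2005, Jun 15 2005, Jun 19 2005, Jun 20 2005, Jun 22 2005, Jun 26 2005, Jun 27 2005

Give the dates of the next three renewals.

Jun 29 2005, Jul 3 2005, Jul 4 2005

Every event lands on a Monday or Wednesday or Sunday (gaps cycle 2, 4, 1, 2, 4, 1).
So the schedule is: every Monday, Wednesday and Sunday.
Next Wednesday: Jun 29 2005.
Next Sunday: Jul 3 2005.
The following Monday is Jul 4 2005.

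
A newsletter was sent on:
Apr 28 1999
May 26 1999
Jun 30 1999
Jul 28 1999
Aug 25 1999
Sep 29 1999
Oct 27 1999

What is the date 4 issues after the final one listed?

These are Wednesdays with 28, 35, 28, 28, 35, 28-day gaps.
Each is the final Wednesday of its month — Jun 30 1999 is past the 28th, so '4th Wednesday' doesn't fit.
Last Wednesday of November 1999: Nov 24 1999.
Last Wednesday of December 1999: Dec 29 1999.
Last Wednesday of January 2000: Jan 26 2000.
February 2000 ends with Wednesday Feb 23 2000.

Feb 23 2000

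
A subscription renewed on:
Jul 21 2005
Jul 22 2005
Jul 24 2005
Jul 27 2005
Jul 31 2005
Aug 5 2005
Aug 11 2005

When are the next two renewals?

Intervals are 1, 2, 3, 4, 5, 6 days — an arithmetic progression with common difference 1.
Next gap: 7 days. Aug 11 2005 + 7 days = Aug 18 2005.
Next gap: 8 days. Aug 18 2005 + 8 days = Aug 26 2005.

Aug 18 2005, Aug 26 2005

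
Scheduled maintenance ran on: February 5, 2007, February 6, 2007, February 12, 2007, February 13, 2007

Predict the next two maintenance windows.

February 19, 2007; February 20, 2007

Every event lands on a Monday or Tuesday (gaps cycle 1, 6, 1).
So the schedule is: every Monday and Tuesday.
Next Monday: February 19, 2007.
The following Tuesday is February 20, 2007.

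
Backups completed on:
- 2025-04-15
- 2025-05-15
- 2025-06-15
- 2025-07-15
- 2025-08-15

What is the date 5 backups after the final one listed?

Gaps: 30, 31, 30, 31 days — not constant. Every event is on the 15th of the month.
Pattern: the 15th of each month.
Next: September 2025 → 2025-09-15.
October 2025: 2025-10-15.
November 2025: 2025-11-15.
December 2025: 2025-12-15.
January 2026: 2026-01-15.

2026-01-15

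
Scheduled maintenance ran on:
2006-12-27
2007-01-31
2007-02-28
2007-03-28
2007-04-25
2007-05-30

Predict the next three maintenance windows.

2007-06-27, 2007-07-25, 2007-08-29

All Wednesdays; the gaps (35, 28, 28, 28, 35) vary with month length.
This is the last Wednesday of each month.
June 2007 ends with Wednesday 2007-06-27.
Last Wednesday of July 2007: 2007-07-25.
Last Wednesday of August 2007: 2007-08-29.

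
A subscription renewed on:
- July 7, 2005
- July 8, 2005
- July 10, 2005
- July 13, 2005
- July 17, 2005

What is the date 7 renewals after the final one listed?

September 11, 2005

Gaps: 1, 2, 3, 4 days — each gap is 1 larger than the previous one.
Next gap: 5 days. July 17, 2005 + 5 days = July 22, 2005.
Next gap: 6 days. July 22, 2005 + 6 days = July 28, 2005.
Next gap: 7 days. July 28, 2005 + 7 days = August 4, 2005.
Next gap: 8 days. August 4, 2005 + 8 days = August 12, 2005.
Next gap: 9 days. August 12, 2005 + 9 days = August 21, 2005.
Next gap: 10 days. August 21, 2005 + 10 days = August 31, 2005.
Next gap: 11 days. August 31, 2005 + 11 days = September 11, 2005.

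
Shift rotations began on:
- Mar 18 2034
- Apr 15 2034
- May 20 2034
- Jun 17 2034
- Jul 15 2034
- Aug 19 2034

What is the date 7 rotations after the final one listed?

Mar 17 2035

These are Saturdays at 28- or 35-day spacing (28, 35, 28, 28, 35).
The pattern: 3rd Saturday of the month.
3rd Saturday of September 2034: Sep 16 2034.
October 2034 — 3rd Saturday is Oct 21 2034.
November 2034 — 3rd Saturday is Nov 18 2034.
3rd Saturday of December 2034: Dec 16 2034.
January 2035 — 3rd Saturday is Jan 20 2035.
February 2035 — 3rd Saturday is Feb 17 2035.
3rd Saturday of March 2035: Mar 17 2035.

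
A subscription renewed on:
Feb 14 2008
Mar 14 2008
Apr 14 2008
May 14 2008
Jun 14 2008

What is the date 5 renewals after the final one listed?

Nov 14 2008

Each date is the 14th; the gaps (29, 31, 30, 31) track the month lengths.
The rule is the 14th of each month.
July 2008: Jul 14 2008.
August 2008: Aug 14 2008.
Next: September 2008 → Sep 14 2008.
October 2008: Oct 14 2008.
November 2008: Nov 14 2008.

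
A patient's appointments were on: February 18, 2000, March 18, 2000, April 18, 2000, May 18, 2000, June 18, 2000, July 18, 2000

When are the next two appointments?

August 18, 2000; September 18, 2000

The day-of-month is always 18 (29, 31, 30, 31, 30 days between events).
So this recurs on the 18th of each month.
Next: August 2000 → August 18, 2000.
September 2000: September 18, 2000.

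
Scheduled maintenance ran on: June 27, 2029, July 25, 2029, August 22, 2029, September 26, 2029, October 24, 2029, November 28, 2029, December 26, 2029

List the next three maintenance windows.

January 23, 2030; February 27, 2030; March 27, 2030

All dates are Wednesdays, 28, 28, 35, 28, 35, 28 days apart.
Specifically, the 4th Wednesday of each month.
January 2030 — 4th Wednesday is January 23, 2030.
4th Wednesday of February 2030: February 27, 2030.
March 2030 — 4th Wednesday is March 27, 2030.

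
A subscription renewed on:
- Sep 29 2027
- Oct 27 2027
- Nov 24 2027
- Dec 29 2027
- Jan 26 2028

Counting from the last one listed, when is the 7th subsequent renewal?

Aug 30 2028

These are Wednesdays with 28, 28, 35, 28-day gaps.
Each is the final Wednesday of its month — Sep 29 2027 is past the 28th, so '4th Wednesday' doesn't fit.
February 2028 ends with Wednesday Feb 23 2028.
Last Wednesday of March 2028: Mar 29 2028.
Last Wednesday of April 2028: Apr 26 2028.
Last Wednesday of May 2028: May 31 2028.
Last Wednesday of June 2028: Jun 28 2028.
Last Wednesday of July 2028: Jul 26 2028.
Last Wednesday of August 2028: Aug 30 2028.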